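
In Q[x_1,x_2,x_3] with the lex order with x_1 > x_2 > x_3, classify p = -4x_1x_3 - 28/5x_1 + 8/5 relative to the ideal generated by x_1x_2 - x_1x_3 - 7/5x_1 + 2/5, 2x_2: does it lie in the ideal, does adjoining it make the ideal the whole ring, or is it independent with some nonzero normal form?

-4x_1x_3 - 28/5x_1 + 8/5 lies in I (it reduces to 0).

First compute the reduced Gröbner basis of I by Buchberger's algorithm.
f_1 = x_1x_2 - x_1x_3 - 7/5x_1 + 2/5, LT = x_1x_2.
f_2 = 2x_2, LT = x_2.

S(f_1,f_2): lcm = x_1x_2. S = -x_1x_3 - 7/5x_1 + 2/5.
  leading term x_1x_3: no divisor's leading term divides it; move -x_1x_3 to the remainder.
  leading term x_1: no divisor's leading term divides it; move -7/5x_1 to the remainder.
  leading term 1: no divisor's leading term divides it; move 2/5 to the remainder.
  remainder -x_1x_3 - 7/5x_1 + 2/5 ≠ 0; add h_3 = -x_1x_3 - 7/5x_1 + 2/5 to the basis.

The other S-polynomials (S(f_1,h_3), S(f_2,h_3)) all reduce to 0 modulo the current basis, so we have a Gröbner basis.
Inter-reduce: drop elements whose leading term is divisible by another's, tail-reduce, and make monic.
Reduced Gröbner basis: {x_1x_3 + 7/5x_1 - 2/5, x_2}.
Label its elements g_1 = x_1x_3 + 7/5x_1 - 2/5, g_2 = x_2.

Reduce p = -4x_1x_3 - 28/5x_1 + 8/5 modulo G:
  leading term x_1x_3: subtract (-4)·g_1 from -4x_1x_3 - 28/5x_1 + 8/5 → 0
  normal form = 0.
Since the normal form is 0, p ∈ I.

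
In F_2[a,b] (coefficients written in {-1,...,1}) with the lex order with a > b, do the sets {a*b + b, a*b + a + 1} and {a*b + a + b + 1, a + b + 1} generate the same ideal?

Two ideals are equal iff their reduced Gröbner bases coincide (the reduced basis is unique for a fixed ordering).
Buchberger on the first generating set:
f_1 = a*b + b, LT = a*b.
f_2 = a*b + a + 1, LT = a*b.

S(f_1,f_2): lcm = a*b. S = a + b + 1.
  leading term a: no divisor's leading term divides it; move a to the remainder.
  leading term b: no divisor's leading term divides it; move b to the remainder.
  leading term 1: no divisor's leading term divides it; move 1 to the remainder.
  remainder a + b + 1 ≠ 0; add g_3 = a + b + 1 to the basis.

S(f_1,g_3): lcm = a*b. S = b**2.
  leading term b**2: no divisor's leading term divides it; move b**2 to the remainder.
  remainder b**2 ≠ 0; add g_4 = b**2 to the basis.

The other S-polynomials (S(f_2,g_3), S(f_1,g_4), S(f_2,g_4), S(g_3,g_4)) all reduce to 0 modulo the current basis, so we have a Gröbner basis.
Inter-reduce: drop elements whose leading term is divisible by another's, tail-reduce, and make monic.
Reduced Gröbner basis: {a + b + 1, b**2}.

Buchberger on the second generating set:
h_1 = a*b + a + b + 1, LT = a*b.
h_2 = a + b + 1, LT = a.

S(h_1,h_2): lcm = a*b. S = a + b**2 + 1.
  leading term a: subtract (1)·h_2 from a + b**2 + 1 → b**2 + b
  leading term b**2: no divisor's leading term divides it; move b**2 to the remainder.
  leading term b: no divisor's leading term divides it; move b to the remainder.
  remainder b**2 + b ≠ 0; add k_3 = b**2 + b to the basis.

The other S-polynomials (S(h_1,k_3), S(h_2,k_3)) all reduce to 0 modulo the current basis, so we have a Gröbner basis.
Inter-reduce: drop elements whose leading term is divisible by another's, tail-reduce, and make monic.
Reduced Gröbner basis: {a + b + 1, b**2 + b}.

Since the reduced bases disagree, the two ideals are not the same.

No, the ideals differ.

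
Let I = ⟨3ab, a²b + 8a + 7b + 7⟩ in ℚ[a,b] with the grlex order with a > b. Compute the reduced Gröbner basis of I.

This is the nonlinear analogue of row-reducing a linear system.

f_1 = 3ab, LT = ab.
f_2 = a²b + 8a + 7b + 7, LT = a²b.

S(f_1,f_2): lcm = a²b. S = -8a - 7b - 7.
  leading term a: no divisor's leading term divides it; move -8a to the remainder.
  leading term b: no divisor's leading term divides it; move -7b to the remainder.
  leading term 1: no divisor's leading term divides it; move -7 to the remainder.
  remainder -8a - 7b - 7 ≠ 0; add g_3 = -8a - 7b - 7 to the basis.

S(f_1,g_3): lcm = ab. S = -⅞b² - ⅞b.
  leading term b²: no divisor's leading term divides it; move -⅞b² to the remainder.
  leading term b: no divisor's leading term divides it; move -⅞b to the remainder.
  remainder -⅞b² - ⅞b ≠ 0; add g_4 = -⅞b² - ⅞b to the basis.

The other S-polynomials (S(f_2,g_3), S(f_1,g_4), S(f_2,g_4), S(g_3,g_4)) all reduce to 0 modulo the current basis, so we have a Gröbner basis.
Inter-reduce: drop elements whose leading term is divisible by another's, tail-reduce, and make monic.

G = {b² + b, a + ⅞b + ⅞}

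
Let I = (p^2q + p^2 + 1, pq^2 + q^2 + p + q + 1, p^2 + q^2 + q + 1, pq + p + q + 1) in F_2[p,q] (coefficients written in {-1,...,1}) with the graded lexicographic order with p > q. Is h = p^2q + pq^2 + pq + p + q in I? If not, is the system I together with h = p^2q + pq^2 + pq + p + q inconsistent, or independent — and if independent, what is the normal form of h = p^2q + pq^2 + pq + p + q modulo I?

Adjoining p^2q + pq^2 + pq + p + q makes the ideal the whole ring: the system is inconsistent.

First compute the reduced Gröbner basis of I by Buchberger's algorithm.
f_1 = p^2q + p^2 + 1, LT = p^2q.
f_2 = pq^2 + q^2 + p + q + 1, LT = pq^2.
f_3 = p^2 + q^2 + q + 1, LT = p^2.
f_4 = pq + p + q + 1, LT = pq.

S(f_1,f_2): lcm = p^2q^2. S = p^2q + pq^2 + p^2 + pq + p + q.
  leading term p^2q: subtract (1)·f_1 from p^2q + pq^2 + p^2 + pq + p + q → pq^2 + pq + p + q + 1
  leading term pq^2: subtract (1)·f_2 from pq^2 + pq + p + q + 1 → pq + q^2
  leading term pq: subtract (1)·f_4 from pq + q^2 → q^2 + p + q + 1
  leading term q^2: no divisor's leading term divides it; move q^2 to the remainder.
  leading term p: no divisor's leading term divides it; move p to the remainder.
  leading term q: no divisor's leading term divides it; move q to the remainder.
  leading term 1: no divisor's leading term divides it; move 1 to the remainder.
  remainder q^2 + p + q + 1 ≠ 0; add k_5 = q^2 + p + q + 1 to the basis.

S(f_1,f_3): lcm = p^2q. S = q^3 + p^2 + q^2 + q + 1.
  leading term q^3: subtract (q)·k_5 from q^3 + p^2 + q^2 + q + 1 → p^2 + pq + 1
  leading term p^2: subtract (1)·f_3 from p^2 + pq + 1 → pq + q^2 + q
  leading term pq: subtract (1)·f_4 from pq + q^2 + q → q^2 + p + 1
  leading term q^2: subtract (1)·k_5 from q^2 + p + 1 → q
  leading term q: no divisor's leading term divides it; move q to the remainder.
  remainder q ≠ 0; add k_6 = q to the basis.

S(f_2,f_3): lcm = p^2q^2. S = q^4 + pq^2 + q^3 + p^2 + pq + q^2 + p.
  leading term q^4: subtract (q^2)·k_5 from q^4 + pq^2 + q^3 + p^2 + pq + q^2 + p → p^2 + pq + p
  leading term p^2: subtract (1)·f_3 from p^2 + pq + p → pq + q^2 + p + q + 1
  leading term pq: subtract (1)·f_4 from pq + q^2 + p + q + 1 → q^2
  leading term q^2: subtract (1)·k_5 from q^2 → p + q + 1
  leading term p: no divisor's leading term divides it; move p to the remainder.
  leading term q: subtract (1)·k_6 from q + 1 → 1
  leading term 1: no divisor's leading term divides it; move 1 to the remainder.
  remainder p + 1 ≠ 0; add k_7 = p + 1 to the basis.

The other S-polynomials (S(f_1,f_4), S(f_2,f_4), S(f_3,f_4), S(f_1,k_5), S(f_2,k_5), S(f_3,k_5), S(f_4,k_5), S(f_1,k_6), S(f_2,k_6), S(f_3,k_6), S(f_4,k_6), S(k_5,k_6), S(f_1,k_7), S(f_2,k_7), S(f_3,k_7), S(f_4,k_7), S(k_5,k_7), S(k_6,k_7)) all reduce to 0 modulo the current basis, so we have a Gröbner basis.
Inter-reduce: drop elements whose leading term is divisible by another's, tail-reduce, and make monic.
Reduced Gröbner basis: {p + 1, q}.
Label its elements g_1 = p + 1, g_2 = q.

Reduce h = p^2q + pq^2 + pq + p + q modulo G:
  leading term p^2q: subtract (pq)·g_1 from p^2q + pq^2 + pq + p + q → pq^2 + p + q
  leading term pq^2: subtract (q^2)·g_1 from pq^2 + p + q → q^2 + p + q
  leading term q^2: subtract (q)·g_2 from q^2 + p + q → p + q
  leading term p: subtract (1)·g_1 from p + q → q + 1
  leading term q: subtract (1)·g_2 from q + 1 → 1
  leading term 1: no divisor's leading term divides it; move 1 to the remainder.
  normal form = 1.
The normal form is nonzero, so h ∉ I. Since h minus its normal form lies in I, I + (h) = I + (r) where r = 1; decide whether this ideal is the whole ring.
Here r = 1 is a nonzero constant, hence a unit: 1 ∈ I + (h), the Gröbner basis of I + (h) is {1}, and the enlarged system has no common solution — adjoining h is inconsistent.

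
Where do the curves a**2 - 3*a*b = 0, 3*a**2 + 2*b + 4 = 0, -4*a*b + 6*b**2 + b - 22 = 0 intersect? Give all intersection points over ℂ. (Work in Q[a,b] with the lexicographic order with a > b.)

Compute a lex Gröbner basis by Buchberger's algorithm.
f_1 = a**2 - 3*a*b, LT = a**2.
f_2 = 3*a**2 + 2*b + 4, LT = a**2.
f_3 = -4*a*b + 6*b**2 + b - 22, LT = a*b.

S(f_1,f_2): lcm = a**2. S = -3*a*b - 2/3*b - 4/3.
  leading term a*b: subtract (3/4)·f_3 from -3*a*b - 2/3*b - 4/3 → -9/2*b**2 - 17/12*b + 91/6
  leading term b**2: no divisor's leading term divides it; move -9/2*b**2 to the remainder.
  leading term b: no divisor's leading term divides it; move -17/12*b to the remainder.
  leading term 1: no divisor's leading term divides it; move 91/6 to the remainder.
  remainder -9/2*b**2 - 17/12*b + 91/6 ≠ 0; add h_4 = -9/2*b**2 - 17/12*b + 91/6 to the basis.

S(f_1,f_3): lcm = a**2*b. S = -3/2*a*b**2 + 1/4*a*b - 11/2*a.
  leading term a*b**2: subtract (3/8*b)·f_3 from -3/2*a*b**2 + 1/4*a*b - 11/2*a → 1/4*a*b - 11/2*a - 9/4*b**3 - 3/8*b**2 + 33/4*b
  leading term a*b: subtract (-1/16)·f_3 from 1/4*a*b - 11/2*a - 9/4*b**3 - 3/8*b**2 + 33/4*b → -11/2*a - 9/4*b**3 + 133/16*b - 11/8
  leading term a: no divisor's leading term divides it; move -11/2*a to the remainder.
  leading term b**3: subtract (1/2*b)·h_4 from -9/4*b**3 + 133/16*b - 11/8 → 17/24*b**2 + 35/48*b - 11/8
  leading term b**2: subtract (-17/108)·h_4 from 17/24*b**2 + 35/48*b - 11/8 → 41/81*b + 82/81
  leading term b: no divisor's leading term divides it; move 41/81*b to the remainder.
  leading term 1: no divisor's leading term divides it; move 82/81 to the remainder.
  remainder -11/2*a + 41/81*b + 82/81 ≠ 0; add h_5 = -11/2*a + 41/81*b + 82/81 to the basis.

S(f_3,h_4): lcm = a*b**2. S = -17/54*a*b + 91/27*a - 3/2*b**3 - 1/4*b**2 + 11/2*b.
  leading term a*b: subtract (17/216)·f_3 from -17/54*a*b + 91/27*a - 3/2*b**3 - 1/4*b**2 + 11/2*b → 91/27*a - 3/2*b**3 - 13/18*b**2 + 1171/216*b + 187/108
  leading term a: subtract (-182/297)·h_5 from 91/27*a - 3/2*b**3 - 13/18*b**2 + 1171/216*b + 187/108 → -3/2*b**3 - 13/18*b**2 + 1103057/192456*b + 226313/96228
  leading term b**3: subtract (1/3*b)·h_4 from -3/2*b**3 - 13/18*b**2 + 1103057/192456*b + 226313/96228 → -1/4*b**2 + 130085/192456*b + 226313/96228
  leading term b**2: subtract (1/18)·h_4 from -1/4*b**2 + 130085/192456*b + 226313/96228 → 18154/24057*b + 36308/24057
  leading term b: no divisor's leading term divides it; move 18154/24057*b to the remainder.
  leading term 1: no divisor's leading term divides it; move 36308/24057 to the remainder.
  remainder 18154/24057*b + 36308/24057 ≠ 0; add h_6 = 18154/24057*b + 36308/24057 to the basis.

The other S-polynomials (S(f_2,f_3), S(f_1,h_4), S(f_2,h_4), S(f_1,h_5), S(f_2,h_5), S(f_3,h_5), S(h_4,h_5), S(f_1,h_6), S(f_2,h_6), S(f_3,h_6), S(h_4,h_6), S(h_5,h_6)) all reduce to 0 modulo the current basis, so we have a Gröbner basis.
Inter-reduce: drop elements whose leading term is divisible by another's, tail-reduce, and make monic.
Reduced Gröbner basis: {a, b + 2}.

A lex Gröbner basis eliminates variables successively. Here b + 2 depends only on b, with roots {-2}; lifting each root through the earlier basis elements recovers the full solutions.
  b = -2: the earlier basis element becomes a = 0, giving a = 0 — point (0, -2).
A lex Gröbner basis triangularizes the system, enabling back-substitution.

{(0, -2)}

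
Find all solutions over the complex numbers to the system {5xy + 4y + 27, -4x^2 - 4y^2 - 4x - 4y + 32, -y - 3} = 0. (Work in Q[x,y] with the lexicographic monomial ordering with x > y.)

Compute a lex Gröbner basis by Buchberger's algorithm.
f_1 = 5xy + 4y + 27, LT = xy.
f_2 = -4x^2 - 4x - 4y^2 - 4y + 32, LT = x^2.
f_3 = -y - 3, LT = y.

S(f_1,f_2): lcm = x^2y. S = -1/5xy + 27/5x - y^3 - y^2 + 8y.
  reduce S modulo (f_1, f_2, f_3):
  remainder 27/5x - 27/5 ≠ 0; add h_4 = 27/5x - 27/5 to the basis.

The other S-polynomials (S(f_1,f_3), S(f_2,f_3), S(f_1,h_4), S(f_2,h_4), S(f_3,h_4)) all reduce to 0 modulo the current basis, so we have a Gröbner basis.
Inter-reduce: drop elements whose leading term is divisible by another's, tail-reduce, and make monic.
Reduced Gröbner basis: {x - 1, y + 3}.

From the last basis element, y + 3 = 0, so y takes values in {-3}. Each choice, substituted upward through the basis, yields the corresponding point(s) of the solution set.
  y = -3: the earlier basis element becomes x - 1 = 0, giving x = 1 — point (1, -3).

{(1, -3)}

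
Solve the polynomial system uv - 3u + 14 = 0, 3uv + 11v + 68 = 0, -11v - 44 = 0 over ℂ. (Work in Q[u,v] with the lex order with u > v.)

{(2, -4)}

Compute a lex Gröbner basis by Buchberger's algorithm.
f_1 = uv - 3u + 14, LT = uv.
f_2 = 3uv + 11v + 68, LT = uv.
f_3 = -11v - 44, LT = v.

S(f_1,f_2): lcm = uv. S = -3u - 11/3v - 26/3.
  leading term u: no divisor's leading term divides it; move -3u to the remainder.
  leading term v: subtract (1/3)·f_3 from -11/3v - 26/3 → 6
  leading term 1: no divisor's leading term divides it; move 6 to the remainder.
  remainder -3u + 6 ≠ 0; add h_4 = -3u + 6 to the basis.

S(f_1,f_3): lcm = uv. S = -7u + 14.
  leading term u: subtract (7/3)·h_4 from -7u + 14 → 0
  remainder 0.

S(f_2,f_3): lcm = uv. S = -4u + 11/3v + 68/3.
  leading term u: subtract (4/3)·h_4 from -4u + 11/3v + 68/3 → 11/3v + 44/3
  leading term v: subtract (-1/3)·f_3 from 11/3v + 44/3 → 0
  remainder 0.

S(f_1,h_4): lcm = uv. S = -3u + 2v + 14.
  leading term u: subtract (1)·h_4 from -3u + 2v + 14 → 2v + 8
  leading term v: subtract (-2/11)·f_3 from 2v + 8 → 0
  remainder 0.

S(f_2,h_4): lcm = uv. S = 17/3v + 68/3.
  leading term v: subtract (-17/33)·f_3 from 17/3v + 68/3 → 0
  remainder 0.

S(f_3,h_4): leading monomials are coprime, so the S-polynomial reduces to 0 (Buchberger's first criterion).
Every S-polynomial of the final basis reduces to 0, so we have a Gröbner basis.
Inter-reduce: drop elements whose leading term is divisible by another's, tail-reduce, and make monic.
Reduced Gröbner basis: {u - 2, v + 4}.

Elimination: the polynomial v + 4 lies in the elimination ideal for v, so v ∈ {-4}. For each such v, the remaining basis elements (now univariate) give the rest of the solution.
  v = -4: the earlier basis element becomes u - 2 = 0, giving u = 2 — point (2, -4).
Substituting each solution back into the original system confirms all equations vanish.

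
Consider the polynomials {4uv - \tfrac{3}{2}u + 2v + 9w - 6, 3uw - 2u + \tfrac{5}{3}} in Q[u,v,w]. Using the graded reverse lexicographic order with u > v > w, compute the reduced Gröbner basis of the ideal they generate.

G = {uv - \tfrac{3}{8}u + \tfrac{1}{2}v + \tfrac{9}{4}w - \tfrac{3}{2}, uw - \tfrac{2}{3}u + \tfrac{5}{9}, vw + \tfrac{9}{2}w^{2} - \tfrac{16}{9}v - 6w + \tfrac{29}{12}}

The reduced Gröbner basis is the canonical form of the ideal for this ordering.

f_1 = 4uv - \tfrac{3}{2}u + 2v + 9w - 6, LT = uv.
f_2 = 3uw - 2u + \tfrac{5}{3}, LT = uw.

S(f_1,f_2): lcm = uvw. S = \tfrac{2}{3}uv - \tfrac{3}{8}uw + \tfrac{1}{2}vw + \tfrac{9}{4}w^{2} - \tfrac{5}{9}v - \tfrac{3}{2}w.
  leading term uv: subtract (\tfrac{1}{6})·f_1 from \tfrac{2}{3}uv - \tfrac{3}{8}uw + \tfrac{1}{2}vw + \tfrac{9}{4}w^{2} - \tfrac{5}{9}v - \tfrac{3}{2}w → -\tfrac{3}{8}uw + \tfrac{1}{2}vw + \tfrac{9}{4}w^{2} + \tfrac{1}{4}u - \tfrac{8}{9}v - 3w + 1
  leading term uw: subtract (-\tfrac{1}{8})·f_2 from -\tfrac{3}{8}uw + \tfrac{1}{2}vw + \tfrac{9}{4}w^{2} + \tfrac{1}{4}u - \tfrac{8}{9}v - 3w + 1 → \tfrac{1}{2}vw + \tfrac{9}{4}w^{2} - \tfrac{8}{9}v - 3w + \tfrac{29}{24}
  leading term vw: no divisor's leading term divides it; move \tfrac{1}{2}vw to the remainder.
  leading term w^{2}: no divisor's leading term divides it; move \tfrac{9}{4}w^{2} to the remainder.
  leading term v: no divisor's leading term divides it; move -\tfrac{8}{9}v to the remainder.
  leading term w: no divisor's leading term divides it; move -3w to the remainder.
  leading term 1: no divisor's leading term divides it; move \tfrac{29}{24} to the remainder.
  remainder \tfrac{1}{2}vw + \tfrac{9}{4}w^{2} - \tfrac{8}{9}v - 3w + \tfrac{29}{24} ≠ 0; add g_3 = \tfrac{1}{2}vw + \tfrac{9}{4}w^{2} - \tfrac{8}{9}v - 3w + \tfrac{29}{24} to the basis.

The other S-polynomials (S(f_1,g_3), S(f_2,g_3)) all reduce to 0 modulo the current basis, so we have a Gröbner basis.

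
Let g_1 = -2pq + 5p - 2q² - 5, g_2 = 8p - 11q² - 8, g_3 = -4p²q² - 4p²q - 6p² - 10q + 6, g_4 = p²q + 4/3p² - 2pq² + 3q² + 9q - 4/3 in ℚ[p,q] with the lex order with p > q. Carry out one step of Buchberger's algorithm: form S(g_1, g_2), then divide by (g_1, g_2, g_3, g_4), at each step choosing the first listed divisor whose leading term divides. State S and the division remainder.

S(g_1, g_2) = -5/2p + 11/8q³ + q² + q + 5/2; remainder on division = 11/8q³ - 39/16q² + q.

lcm(LM(g_1), LM(g_2)) = pq.
S = (lcm/LT(g_1))·g_1 − (lcm/LT(g_2))·g_2 = -5/2p + 11/8q³ + q² + q + 5/2.
Reduce S modulo (g_1, g_2, g_3, g_4) in that order:
  leading term p: subtract (-5/16)·g_2 from -5/2p + 11/8q³ + q² + q + 5/2 → 11/8q³ - 39/16q² + q
  leading term q³: no divisor's leading term divides it; move 11/8q³ to the remainder.
  leading term q²: no divisor's leading term divides it; move -39/16q² to the remainder.
  leading term q: no divisor's leading term divides it; move q to the remainder.
The remainder 11/8q³ - 39/16q² + q is nonzero, so it would be added as the next basis element.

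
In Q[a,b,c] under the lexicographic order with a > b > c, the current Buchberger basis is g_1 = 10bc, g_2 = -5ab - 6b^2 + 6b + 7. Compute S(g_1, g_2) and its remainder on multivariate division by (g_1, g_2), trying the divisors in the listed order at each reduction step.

S(g_1, g_2) = -6/5b^2c + 6/5bc + 7/5c; remainder on division = 7/5c.

lcm(LM(g_1), LM(g_2)) = abc.
S = (lcm/LT(g_1))·g_1 − (lcm/LT(g_2))·g_2 = -6/5b^2c + 6/5bc + 7/5c.
Reduce S modulo (g_1, g_2) in that order:
  leading term b^2c: subtract (-3/25b)·g_1 from -6/5b^2c + 6/5bc + 7/5c → 6/5bc + 7/5c
  leading term bc: subtract (3/25)·g_1 from 6/5bc + 7/5c → 7/5c
  leading term c: no divisor's leading term divides it; move 7/5c to the remainder.
The remainder 7/5c is nonzero, so it would be added as the next basis element.
This is the inner loop of Buchberger's algorithm — each nonzero remainder becomes a new basis element.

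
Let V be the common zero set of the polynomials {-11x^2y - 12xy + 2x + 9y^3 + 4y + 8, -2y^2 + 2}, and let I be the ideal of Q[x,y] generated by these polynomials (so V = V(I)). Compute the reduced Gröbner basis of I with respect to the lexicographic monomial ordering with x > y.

G = {x^2 - 2/11xy + 12/11x - 8/11y - 13/11, y^2 - 1}

f_1 = -11x^2y - 12xy + 2x + 9y^3 + 4y + 8, LT = x^2y.
f_2 = -2y^2 + 2, LT = y^2.

S(f_1,f_2): lcm = x^2y^2. S = x^2 + 12/11xy^2 - 2/11xy - 9/11y^4 - 4/11y^2 - 8/11y.
  leading term x^2: no divisor's leading term divides it; move x^2 to the remainder.
  leading term xy^2: subtract (-6/11x)·f_2 from 12/11xy^2 - 2/11xy - 9/11y^4 - 4/11y^2 - 8/11y → -2/11xy + 12/11x - 9/11y^4 - 4/11y^2 - 8/11y
  leading term xy: no divisor's leading term divides it; move -2/11xy to the remainder.
  leading term x: no divisor's leading term divides it; move 12/11x to the remainder.
  leading term y^4: subtract (9/22y^2)·f_2 from -9/11y^4 - 4/11y^2 - 8/11y → -13/11y^2 - 8/11y
  leading term y^2: subtract (13/22)·f_2 from -13/11y^2 - 8/11y → -8/11y - 13/11
  leading term y: no divisor's leading term divides it; move -8/11y to the remainder.
  leading term 1: no divisor's leading term divides it; move -13/11 to the remainder.
  remainder x^2 - 2/11xy + 12/11x - 8/11y - 13/11 ≠ 0; add g_3 = x^2 - 2/11xy + 12/11x - 8/11y - 13/11 to the basis.

The other S-polynomials (S(f_1,g_3), S(f_2,g_3)) all reduce to 0 modulo the current basis, so we have a Gröbner basis.
Inter-reduce: drop elements whose leading term is divisible by another's, tail-reduce, and make monic.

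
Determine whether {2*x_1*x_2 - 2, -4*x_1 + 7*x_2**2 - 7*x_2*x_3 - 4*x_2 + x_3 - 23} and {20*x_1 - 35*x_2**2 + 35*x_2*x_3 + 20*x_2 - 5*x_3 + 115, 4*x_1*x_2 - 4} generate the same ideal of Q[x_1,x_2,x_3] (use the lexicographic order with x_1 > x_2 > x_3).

For a fixed monomial order, each ideal has a unique reduced Gröbner basis; comparing bases decides equality.
Buchberger on the first generating set:
f_1 = 2*x_1*x_2 - 2, LT = x_1*x_2.
f_2 = -4*x_1 + 7*x_2**2 - 7*x_2*x_3 - 4*x_2 + x_3 - 23, LT = x_1.

S(f_1,f_2): lcm = x_1*x_2. S = 7/4*x_2**3 - 7/4*x_2**2*x_3 - x_2**2 + 1/4*x_2*x_3 - 23/4*x_2 - 1.
  leading term x_2**3: no divisor's leading term divides it; move 7/4*x_2**3 to the remainder.
  leading term x_2**2*x_3: no divisor's leading term divides it; move -7/4*x_2**2*x_3 to the remainder.
  leading term x_2**2: no divisor's leading term divides it; move -x_2**2 to the remainder.
  leading term x_2*x_3: no divisor's leading term divides it; move 1/4*x_2*x_3 to the remainder.
  leading term x_2: no divisor's leading term divides it; move -23/4*x_2 to the remainder.
  leading term 1: no divisor's leading term divides it; move -1 to the remainder.
  remainder 7/4*x_2**3 - 7/4*x_2**2*x_3 - x_2**2 + 1/4*x_2*x_3 - 23/4*x_2 - 1 ≠ 0; add g_3 = 7/4*x_2**3 - 7/4*x_2**2*x_3 - x_2**2 + 1/4*x_2*x_3 - 23/4*x_2 - 1 to the basis.

S(f_1,g_3): lcm = x_1*x_2**3. S = x_1*x_2**2*x_3 + 4/7*x_1*x_2**2 - 1/7*x_1*x_2*x_3 + 23/7*x_1*x_2 + 4/7*x_1 - x_2**2.
  leading term x_1*x_2**2*x_3: subtract (1/2*x_2*x_3)·f_1 from x_1*x_2**2*x_3 + 4/7*x_1*x_2**2 - 1/7*x_1*x_2*x_3 + 23/7*x_1*x_2 + 4/7*x_1 - x_2**2 → 4/7*x_1*x_2**2 - 1/7*x_1*x_2*x_3 + 23/7*x_1*x_2 + 4/7*x_1 - x_2**2 + x_2*x_3
  leading term x_1*x_2**2: subtract (2/7*x_2)·f_1 from 4/7*x_1*x_2**2 - 1/7*x_1*x_2*x_3 + 23/7*x_1*x_2 + 4/7*x_1 - x_2**2 + x_2*x_3 → -1/7*x_1*x_2*x_3 + 23/7*x_1*x_2 + 4/7*x_1 - x_2**2 + x_2*x_3 + 4/7*x_2
  leading term x_1*x_2*x_3: subtract (-1/14*x_3)·f_1 from -1/7*x_1*x_2*x_3 + 23/7*x_1*x_2 + 4/7*x_1 - x_2**2 + x_2*x_3 + 4/7*x_2 → 23/7*x_1*x_2 + 4/7*x_1 - x_2**2 + x_2*x_3 + 4/7*x_2 - 1/7*x_3
  leading term x_1*x_2: subtract (23/14)·f_1 from 23/7*x_1*x_2 + 4/7*x_1 - x_2**2 + x_2*x_3 + 4/7*x_2 - 1/7*x_3 → 4/7*x_1 - x_2**2 + x_2*x_3 + 4/7*x_2 - 1/7*x_3 + 23/7
  leading term x_1: subtract (-1/7)·f_2 from 4/7*x_1 - x_2**2 + x_2*x_3 + 4/7*x_2 - 1/7*x_3 + 23/7 → 0
  remainder 0.

S(f_2,g_3): leading monomials are coprime, so the S-polynomial reduces to 0 (Buchberger's first criterion).
Every S-polynomial of the final basis reduces to 0, so we have a Gröbner basis.
Inter-reduce: drop elements whose leading term is divisible by another's, tail-reduce, and make monic.
Reduced Gröbner basis: {x_1 - 7/4*x_2**2 + 7/4*x_2*x_3 + x_2 - 1/4*x_3 + 23/4, x_2**3 - x_2**2*x_3 - 4/7*x_2**2 + 1/7*x_2*x_3 - 23/7*x_2 - 4/7}.

Buchberger on the second generating set:
h_1 = 20*x_1 - 35*x_2**2 + 35*x_2*x_3 + 20*x_2 - 5*x_3 + 115, LT = x_1.
h_2 = 4*x_1*x_2 - 4, LT = x_1*x_2.

S(h_1,h_2): lcm = x_1*x_2. S = -7/4*x_2**3 + 7/4*x_2**2*x_3 + x_2**2 - 1/4*x_2*x_3 + 23/4*x_2 + 1.
  leading term x_2**3: no divisor's leading term divides it; move -7/4*x_2**3 to the remainder.
  leading term x_2**2*x_3: no divisor's leading term divides it; move 7/4*x_2**2*x_3 to the remainder.
  leading term x_2**2: no divisor's leading term divides it; move x_2**2 to the remainder.
  leading term x_2*x_3: no divisor's leading term divides it; move -1/4*x_2*x_3 to the remainder.
  leading term x_2: no divisor's leading term divides it; move 23/4*x_2 to the remainder.
  leading term 1: no divisor's leading term divides it; move 1 to the remainder.
  remainder -7/4*x_2**3 + 7/4*x_2**2*x_3 + x_2**2 - 1/4*x_2*x_3 + 23/4*x_2 + 1 ≠ 0; add k_3 = -7/4*x_2**3 + 7/4*x_2**2*x_3 + x_2**2 - 1/4*x_2*x_3 + 23/4*x_2 + 1 to the basis.

S(h_1,k_3): leading monomials are coprime, so the S-polynomial reduces to 0 (Buchberger's first criterion).
S(h_2,k_3): lcm = x_1*x_2**3. S = x_1*x_2**2*x_3 + 4/7*x_1*x_2**2 - 1/7*x_1*x_2*x_3 + 23/7*x_1*x_2 + 4/7*x_1 - x_2**2.
  leading term x_1*x_2**2*x_3: subtract (1/20*x_2**2*x_3)·h_1 from x_1*x_2**2*x_3 + 4/7*x_1*x_2**2 - 1/7*x_1*x_2*x_3 + 23/7*x_1*x_2 + 4/7*x_1 - x_2**2 → 4/7*x_1*x_2**2 - 1/7*x_1*x_2*x_3 + 23/7*x_1*x_2 + 4/7*x_1 + 7/4*x_2**4*x_3 - 7/4*x_2**3*x_3**2 - x_2**3*x_3 + 1/4*x_2**2*x_3**2 - 23/4*x_2**2*x_3 - x_2**2
  leading term x_1*x_2**2: subtract (1/35*x_2**2)·h_1 from 4/7*x_1*x_2**2 - 1/7*x_1*x_2*x_3 + 23/7*x_1*x_2 + 4/7*x_1 + 7/4*x_2**4*x_3 - 7/4*x_2**3*x_3**2 - x_2**3*x_3 + 1/4*x_2**2*x_3**2 - 23/4*x_2**2*x_3 - x_2**2 → -1/7*x_1*x_2*x_3 + 23/7*x_1*x_2 + 4/7*x_1 + 7/4*x_2**4*x_3 + x_2**4 - 7/4*x_2**3*x_3**2 - 2*x_2**3*x_3 - 4/7*x_2**3 + 1/4*x_2**2*x_3**2 - 157/28*x_2**2*x_3 - 30/7*x_2**2
  leading term x_1*x_2*x_3: subtract (-1/140*x_2*x_3)·h_1 from -1/7*x_1*x_2*x_3 + 23/7*x_1*x_2 + 4/7*x_1 + 7/4*x_2**4*x_3 + x_2**4 - 7/4*x_2**3*x_3**2 - 2*x_2**3*x_3 - 4/7*x_2**3 + 1/4*x_2**2*x_3**2 - 157/28*x_2**2*x_3 - 30/7*x_2**2 → 23/7*x_1*x_2 + 4/7*x_1 + 7/4*x_2**4*x_3 + x_2**4 - 7/4*x_2**3*x_3**2 - 9/4*x_2**3*x_3 - 4/7*x_2**3 + 1/2*x_2**2*x_3**2 - 153/28*x_2**2*x_3 - 30/7*x_2**2 - 1/28*x_2*x_3**2 + 23/28*x_2*x_3
  leading term x_1*x_2: subtract (23/140*x_2)·h_1 from 23/7*x_1*x_2 + 4/7*x_1 + 7/4*x_2**4*x_3 + x_2**4 - 7/4*x_2**3*x_3**2 - 9/4*x_2**3*x_3 - 4/7*x_2**3 + 1/2*x_2**2*x_3**2 - 153/28*x_2**2*x_3 - 30/7*x_2**2 - 1/28*x_2*x_3**2 + 23/28*x_2*x_3 → 4/7*x_1 + 7/4*x_2**4*x_3 + x_2**4 - 7/4*x_2**3*x_3**2 - 9/4*x_2**3*x_3 + 145/28*x_2**3 + 1/2*x_2**2*x_3**2 - 157/14*x_2**2*x_3 - 53/7*x_2**2 - 1/28*x_2*x_3**2 + 23/14*x_2*x_3 - 529/28*x_2
  leading term x_1: subtract (1/35)·h_1 from 4/7*x_1 + 7/4*x_2**4*x_3 + x_2**4 - 7/4*x_2**3*x_3**2 - 9/4*x_2**3*x_3 + 145/28*x_2**3 + 1/2*x_2**2*x_3**2 - 157/14*x_2**2*x_3 - 53/7*x_2**2 - 1/28*x_2*x_3**2 + 23/14*x_2*x_3 - 529/28*x_2 → 7/4*x_2**4*x_3 + x_2**4 - 7/4*x_2**3*x_3**2 - 9/4*x_2**3*x_3 + 145/28*x_2**3 + 1/2*x_2**2*x_3**2 - 157/14*x_2**2*x_3 - 46/7*x_2**2 - 1/28*x_2*x_3**2 + 9/14*x_2*x_3 - 545/28*x_2 + 1/7*x_3 - 23/7
  leading term x_2**4*x_3: subtract (-x_2*x_3)·k_3 from 7/4*x_2**4*x_3 + x_2**4 - 7/4*x_2**3*x_3**2 - 9/4*x_2**3*x_3 + 145/28*x_2**3 + 1/2*x_2**2*x_3**2 - 157/14*x_2**2*x_3 - 46/7*x_2**2 - 1/28*x_2*x_3**2 + 9/14*x_2*x_3 - 545/28*x_2 + 1/7*x_3 - 23/7 → x_2**4 - 5/4*x_2**3*x_3 + 145/28*x_2**3 + 1/4*x_2**2*x_3**2 - 153/28*x_2**2*x_3 - 46/7*x_2**2 - 1/28*x_2*x_3**2 + 23/14*x_2*x_3 - 545/28*x_2 + 1/7*x_3 - 23/7
  leading term x_2**4: subtract (-4/7*x_2)·k_3 from x_2**4 - 5/4*x_2**3*x_3 + 145/28*x_2**3 + 1/4*x_2**2*x_3**2 - 153/28*x_2**2*x_3 - 46/7*x_2**2 - 1/28*x_2*x_3**2 + 23/14*x_2*x_3 - 545/28*x_2 + 1/7*x_3 - 23/7 → -1/4*x_2**3*x_3 + 23/4*x_2**3 + 1/4*x_2**2*x_3**2 - 157/28*x_2**2*x_3 - 23/7*x_2**2 - 1/28*x_2*x_3**2 + 23/14*x_2*x_3 - 529/28*x_2 + 1/7*x_3 - 23/7
  leading term x_2**3*x_3: subtract (1/7*x_3)·k_3 from -1/4*x_2**3*x_3 + 23/4*x_2**3 + 1/4*x_2**2*x_3**2 - 157/28*x_2**2*x_3 - 23/7*x_2**2 - 1/28*x_2*x_3**2 + 23/14*x_2*x_3 - 529/28*x_2 + 1/7*x_3 - 23/7 → 23/4*x_2**3 - 23/4*x_2**2*x_3 - 23/7*x_2**2 + 23/28*x_2*x_3 - 529/28*x_2 - 23/7
  leading term x_2**3: subtract (-23/7)·k_3 from 23/4*x_2**3 - 23/4*x_2**2*x_3 - 23/7*x_2**2 + 23/28*x_2*x_3 - 529/28*x_2 - 23/7 → 0
  remainder 0.

Every S-polynomial of the final basis reduces to 0, so we have a Gröbner basis.
Inter-reduce: drop elements whose leading term is divisible by another's, tail-reduce, and make monic.
Reduced Gröbner basis: {x_1 - 7/4*x_2**2 + 7/4*x_2*x_3 + x_2 - 1/4*x_3 + 23/4, x_2**3 - x_2**2*x_3 - 4/7*x_2**2 + 1/7*x_2*x_3 - 23/7*x_2 - 4/7}.

Same reduced basis, so the two generating sets span the same ideal.

Yes, the ideals are equal.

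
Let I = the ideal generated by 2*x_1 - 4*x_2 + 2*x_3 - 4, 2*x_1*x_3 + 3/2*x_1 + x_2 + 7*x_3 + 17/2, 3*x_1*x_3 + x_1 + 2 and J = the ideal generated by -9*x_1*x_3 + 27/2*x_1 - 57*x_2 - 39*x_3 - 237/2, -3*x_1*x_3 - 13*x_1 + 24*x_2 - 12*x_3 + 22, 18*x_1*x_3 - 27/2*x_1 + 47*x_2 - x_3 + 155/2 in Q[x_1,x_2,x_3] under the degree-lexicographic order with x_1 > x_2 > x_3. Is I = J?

Yes, the ideals are equal.

Equality of ideals is decidable: compute both reduced Gröbner bases (unique for the ordering) and check whether they agree.
Buchberger on the first generating set:
f_1 = 2*x_1 - 4*x_2 + 2*x_3 - 4, LT = x_1.
f_2 = 2*x_1*x_3 + 3/2*x_1 + x_2 + 7*x_3 + 17/2, LT = x_1*x_3.
f_3 = 3*x_1*x_3 + x_1 + 2, LT = x_1*x_3.

S(f_1,f_2): lcm = x_1*x_3. S = -2*x_2*x_3 + x_3**2 - 3/4*x_1 - 1/2*x_2 - 11/2*x_3 - 17/4.
  reduce S modulo (f_1, f_2, f_3):
  remainder -2*x_2*x_3 + x_3**2 - 2*x_2 - 19/4*x_3 - 23/4 ≠ 0; add g_4 = -2*x_2*x_3 + x_3**2 - 2*x_2 - 19/4*x_3 - 23/4 to the basis.

S(f_1,f_3): lcm = x_1*x_3. S = -2*x_2*x_3 + x_3**2 - 1/3*x_1 - 2*x_3 - 2/3.
  reduce S modulo (f_1, f_2, f_3, g_4):
  remainder 4/3*x_2 + 37/12*x_3 + 53/12 ≠ 0; add g_5 = 4/3*x_2 + 37/12*x_3 + 53/12 to the basis.

S(g_4,g_5): lcm = x_2*x_3. S = -45/16*x_3**2 + x_2 - 15/16*x_3 + 23/8.
  reduce S modulo (f_1, f_2, f_3, g_4, g_5):
  remainder -45/16*x_3**2 - 13/4*x_3 - 7/16 ≠ 0; add g_6 = -45/16*x_3**2 - 13/4*x_3 - 7/16 to the basis.

The other S-polynomials (S(f_2,f_3), S(f_1,g_4), S(f_2,g_4), S(f_3,g_4), S(f_1,g_5), S(f_2,g_5), S(f_3,g_5), S(f_1,g_6), S(f_2,g_6), S(f_3,g_6), S(g_4,g_6), S(g_5,g_6)) all reduce to 0 modulo the current basis, so we have a Gröbner basis.
Inter-reduce: drop elements whose leading term is divisible by another's, tail-reduce, and make monic.
Reduced Gröbner basis: {x_3**2 + 52/45*x_3 + 7/45, x_1 + 45/8*x_3 + 37/8, x_2 + 37/16*x_3 + 53/16}.

Buchberger on the second generating set:
h_1 = -9*x_1*x_3 + 27/2*x_1 - 57*x_2 - 39*x_3 - 237/2, LT = x_1*x_3.
h_2 = -3*x_1*x_3 - 13*x_1 + 24*x_2 - 12*x_3 + 22, LT = x_1*x_3.
h_3 = 18*x_1*x_3 - 27/2*x_1 + 47*x_2 - x_3 + 155/2, LT = x_1*x_3.

S(h_1,h_2): lcm = x_1*x_3. S = -35/6*x_1 + 43/3*x_2 + 1/3*x_3 + 41/2.
  reduce S modulo (h_1, h_2, h_3):
  remainder -35/6*x_1 + 43/3*x_2 + 1/3*x_3 + 41/2 ≠ 0; add k_4 = -35/6*x_1 + 43/3*x_2 + 1/3*x_3 + 41/2 to the basis.

S(h_1,h_3): lcm = x_1*x_3. S = -3/4*x_1 + 67/18*x_2 + 79/18*x_3 + 319/36.
  reduce S modulo (h_1, h_2, h_3, k_4):
  remainder 592/315*x_2 + 1369/315*x_3 + 1961/315 ≠ 0; add k_5 = 592/315*x_2 + 1369/315*x_3 + 1961/315 to the basis.

S(h_1,k_4): lcm = x_1*x_3. S = 86/35*x_2*x_3 + 2/35*x_3**2 - 3/2*x_1 + 19/3*x_2 + 824/105*x_3 + 79/6.
  reduce S modulo (h_1, h_2, h_3, k_4, k_5):
  remainder -45/8*x_3**2 - 13/2*x_3 - 7/8 ≠ 0; add k_6 = -45/8*x_3**2 - 13/2*x_3 - 7/8 to the basis.

The other S-polynomials (S(h_2,h_3), S(h_2,k_4), S(h_3,k_4), S(h_1,k_5), S(h_2,k_5), S(h_3,k_5), S(k_4,k_5), S(h_1,k_6), S(h_2,k_6), S(h_3,k_6), S(k_4,k_6), S(k_5,k_6)) all reduce to 0 modulo the current basis, so we have a Gröbner basis.
Inter-reduce: drop elements whose leading term is divisible by another's, tail-reduce, and make monic.
Reduced Gröbner basis: {x_3**2 + 52/45*x_3 + 7/45, x_1 + 45/8*x_3 + 37/8, x_2 + 37/16*x_3 + 53/16}.

These coincide, so the ideals are equal.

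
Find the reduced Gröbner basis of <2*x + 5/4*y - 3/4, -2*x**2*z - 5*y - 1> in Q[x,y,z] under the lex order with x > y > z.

G = {x + 5/8*y - 3/8, y**2*z - 6/5*y*z + 32/5*y + 9/25*z + 32/25}

The reduced Gröbner basis is the canonical form of the ideal for this ordering.

f_1 = 2*x + 5/4*y - 3/4, LT = x.
f_2 = -2*x**2*z - 5*y - 1, LT = x**2*z.

S(f_1,f_2): lcm = x**2*z. S = 5/8*x*y*z - 3/8*x*z - 5/2*y - 1/2.
  reduce S modulo (f_1, f_2):
  remainder -25/64*y**2*z + 15/32*y*z - 5/2*y - 9/64*z - 1/2 ≠ 0; add g_3 = -25/64*y**2*z + 15/32*y*z - 5/2*y - 9/64*z - 1/2 to the basis.

The other S-polynomials (S(f_1,g_3), S(f_2,g_3)) all reduce to 0 modulo the current basis, so we have a Gröbner basis.
Inter-reduce: drop elements whose leading term is divisible by another's, tail-reduce, and make monic.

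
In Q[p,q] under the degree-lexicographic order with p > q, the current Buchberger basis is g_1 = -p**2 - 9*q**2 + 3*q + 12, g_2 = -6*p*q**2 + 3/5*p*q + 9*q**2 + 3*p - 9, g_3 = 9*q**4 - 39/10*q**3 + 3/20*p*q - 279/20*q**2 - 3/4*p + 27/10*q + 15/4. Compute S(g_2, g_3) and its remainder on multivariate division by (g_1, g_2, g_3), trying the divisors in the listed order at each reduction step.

S(g_2, g_3) = 1/3*p*q**3 - 3/2*q**4 - 1/60*p**2*q + 21/20*p*q**2 + 1/12*p**2 - 3/10*p*q + 3/2*q**2 - 5/12*p; remainder on division = 0.

lcm(LM(g_2), LM(g_3)) = p*q**4.
S = (lcm/LT(g_2))·g_2 − (lcm/LT(g_3))·g_3 = 1/3*p*q**3 - 3/2*q**4 - 1/60*p**2*q + 21/20*p*q**2 + 1/12*p**2 - 3/10*p*q + 3/2*q**2 - 5/12*p.
Reduce S modulo (g_1, g_2, g_3) in that order:
  leading term p*q**3: subtract (-1/18*q)·g_2 from 1/3*p*q**3 - 3/2*q**4 - 1/60*p**2*q + 21/20*p*q**2 + 1/12*p**2 - 3/10*p*q + 3/2*q**2 - 5/12*p → -3/2*q**4 - 1/60*p**2*q + 13/12*p*q**2 + 1/2*q**3 + 1/12*p**2 - 2/15*p*q + 3/2*q**2 - 5/12*p - 1/2*q
  leading term q**4: subtract (-1/6)·g_3 from -3/2*q**4 - 1/60*p**2*q + 13/12*p*q**2 + 1/2*q**3 + 1/12*p**2 - 2/15*p*q + 3/2*q**2 - 5/12*p - 1/2*q → -1/60*p**2*q + 13/12*p*q**2 - 3/20*q**3 + 1/12*p**2 - 13/120*p*q - 33/40*q**2 - 13/24*p - 1/20*q + 5/8
  leading term p**2*q: subtract (1/60*q)·g_1 from -1/60*p**2*q + 13/12*p*q**2 - 3/20*q**3 + 1/12*p**2 - 13/120*p*q - 33/40*q**2 - 13/24*p - 1/20*q + 5/8 → 13/12*p*q**2 + 1/12*p**2 - 13/120*p*q - 7/8*q**2 - 13/24*p - 1/4*q + 5/8
  leading term p*q**2: subtract (-13/72)·g_2 from 13/12*p*q**2 + 1/12*p**2 - 13/120*p*q - 7/8*q**2 - 13/24*p - 1/4*q + 5/8 → 1/12*p**2 + 3/4*q**2 - 1/4*q - 1
  leading term p**2: subtract (-1/12)·g_1 from 1/12*p**2 + 3/4*q**2 - 1/4*q - 1 → 0
The remainder is 0, so this S-polynomial contributes no new basis element.
This is the inner loop of Buchberger's algorithm — each nonzero remainder becomes a new basis element.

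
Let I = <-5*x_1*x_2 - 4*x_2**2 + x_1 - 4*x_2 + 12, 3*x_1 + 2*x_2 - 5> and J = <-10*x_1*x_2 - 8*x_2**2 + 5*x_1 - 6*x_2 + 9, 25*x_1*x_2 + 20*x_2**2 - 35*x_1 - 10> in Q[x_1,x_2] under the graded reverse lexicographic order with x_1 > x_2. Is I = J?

No, the ideals differ.

Equality of ideals is decidable: compute both reduced Gröbner bases (unique for the ordering) and check whether they agree.
Buchberger on the first generating set:
f_1 = -5*x_1*x_2 - 4*x_2**2 + x_1 - 4*x_2 + 12, LT = x_1*x_2.
f_2 = 3*x_1 + 2*x_2 - 5, LT = x_1.

S(f_1,f_2): lcm = x_1*x_2. S = 2/15*x_2**2 - 1/5*x_1 + 37/15*x_2 - 12/5.
  leading term x_2**2: no divisor's leading term divides it; move 2/15*x_2**2 to the remainder.
  leading term x_1: subtract (-1/15)·f_2 from -1/5*x_1 + 37/15*x_2 - 12/5 → 13/5*x_2 - 41/15
  leading term x_2: no divisor's leading term divides it; move 13/5*x_2 to the remainder.
  leading term 1: no divisor's leading term divides it; move -41/15 to the remainder.
  remainder 2/15*x_2**2 + 13/5*x_2 - 41/15 ≠ 0; add g_3 = 2/15*x_2**2 + 13/5*x_2 - 41/15 to the basis.

The other S-polynomials (S(f_1,g_3), S(f_2,g_3)) all reduce to 0 modulo the current basis, so we have a Gröbner basis.
Inter-reduce: drop elements whose leading term is divisible by another's, tail-reduce, and make monic.
Reduced Gröbner basis: {x_2**2 + 39/2*x_2 - 41/2, x_1 + 2/3*x_2 - 5/3}.

Buchberger on the second generating set:
h_1 = -10*x_1*x_2 - 8*x_2**2 + 5*x_1 - 6*x_2 + 9, LT = x_1*x_2.
h_2 = 25*x_1*x_2 + 20*x_2**2 - 35*x_1 - 10, LT = x_1*x_2.

S(h_1,h_2): lcm = x_1*x_2. S = 9/10*x_1 + 3/5*x_2 - 1/2.
  leading term x_1: no divisor's leading term divides it; move 9/10*x_1 to the remainder.
  leading term x_2: no divisor's leading term divides it; move 3/5*x_2 to the remainder.
  leading term 1: no divisor's leading term divides it; move -1/2 to the remainder.
  remainder 9/10*x_1 + 3/5*x_2 - 1/2 ≠ 0; add k_3 = 9/10*x_1 + 3/5*x_2 - 1/2 to the basis.

S(h_1,k_3): lcm = x_1*x_2. S = 2/15*x_2**2 - 1/2*x_1 + 52/45*x_2 - 9/10.
  leading term x_2**2: no divisor's leading term divides it; move 2/15*x_2**2 to the remainder.
  leading term x_1: subtract (-5/9)·k_3 from -1/2*x_1 + 52/45*x_2 - 9/10 → 67/45*x_2 - 53/45
  leading term x_2: no divisor's leading term divides it; move 67/45*x_2 to the remainder.
  leading term 1: no divisor's leading term divides it; move -53/45 to the remainder.
  remainder 2/15*x_2**2 + 67/45*x_2 - 53/45 ≠ 0; add k_4 = 2/15*x_2**2 + 67/45*x_2 - 53/45 to the basis.

The other S-polynomials (S(h_2,k_3), S(h_1,k_4), S(h_2,k_4), S(k_3,k_4)) all reduce to 0 modulo the current basis, so we have a Gröbner basis.
Inter-reduce: drop elements whose leading term is divisible by another's, tail-reduce, and make monic.
Reduced Gröbner basis: {x_2**2 + 67/6*x_2 - 53/6, x_1 + 2/3*x_2 - 5/9}.

Since the reduced bases disagree, the two ideals are not the same.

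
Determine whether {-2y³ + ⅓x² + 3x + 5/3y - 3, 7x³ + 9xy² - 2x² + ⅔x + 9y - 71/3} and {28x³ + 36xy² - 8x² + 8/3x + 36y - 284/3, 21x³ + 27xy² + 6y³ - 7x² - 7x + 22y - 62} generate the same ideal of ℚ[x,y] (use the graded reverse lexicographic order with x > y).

Yes, the ideals are equal.

Equality of ideals is decidable: compute both reduced Gröbner bases (unique for the ordering) and check whether they agree.
Buchberger on the first generating set:
f_1 = -2y³ + ⅓x² + 3x + 5/3y - 3, LT = y³.
f_2 = 7x³ + 9xy² - 2x² + ⅔x + 9y - 71/3, LT = x³.

The S-polynomials (S(f_1,f_2)) all reduce to 0 modulo the current basis, so we have a Gröbner basis.
Inter-reduce: drop elements whose leading term is divisible by another's, tail-reduce, and make monic.
Reduced Gröbner basis: {x³ + 9/7xy² - 2/7x² + 2/21x + 9/7y - 71/21, y³ - ⅙x² - 3/2x - ⅚y + 3/2}.

Buchberger on the second generating set:
h_1 = 28x³ + 36xy² - 8x² + 8/3x + 36y - 284/3, LT = x³.
h_2 = 21x³ + 27xy² + 6y³ - 7x² - 7x + 22y - 62, LT = x³.

S(h_1,h_2): lcm = x³. S = -2/7y³ + 1/21x² + 3/7x + 5/21y - 3/7.
  reduce S modulo (h_1, h_2):
  remainder -2/7y³ + 1/21x² + 3/7x + 5/21y - 3/7 ≠ 0; add k_3 = -2/7y³ + 1/21x² + 3/7x + 5/21y - 3/7 to the basis.

The other S-polynomials (S(h_1,k_3), S(h_2,k_3)) all reduce to 0 modulo the current basis, so we have a Gröbner basis.
Inter-reduce: drop elements whose leading term is divisible by another's, tail-reduce, and make monic.
Reduced Gröbner basis: {x³ + 9/7xy² - 2/7x² + 2/21x + 9/7y - 71/21, y³ - ⅙x² - 3/2x - ⅚y + 3/2}.

These coincide, so the ideals are equal.
The choice of monomial ordering does not affect the verdict — as long as both bases are computed under the same ordering, their equality decides ideal equality.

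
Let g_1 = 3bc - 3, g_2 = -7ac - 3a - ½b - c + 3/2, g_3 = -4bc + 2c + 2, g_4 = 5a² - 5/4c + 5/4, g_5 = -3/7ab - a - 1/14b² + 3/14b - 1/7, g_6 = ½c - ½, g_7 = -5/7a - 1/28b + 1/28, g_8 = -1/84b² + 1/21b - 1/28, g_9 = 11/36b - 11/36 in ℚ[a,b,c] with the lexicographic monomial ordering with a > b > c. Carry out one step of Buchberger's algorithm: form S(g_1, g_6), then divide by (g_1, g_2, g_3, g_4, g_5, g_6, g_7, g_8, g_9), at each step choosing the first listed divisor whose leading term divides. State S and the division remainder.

S(g_1, g_6) = b - 1; remainder on division = 0.

lcm(LM(g_1), LM(g_6)) = bc.
S = (lcm/LT(g_1))·g_1 − (lcm/LT(g_6))·g_6 = b - 1.
Reduce S modulo (g_1, g_2, g_3, g_4, g_5, g_6, g_7, g_8, g_9) in that order:
  leading term b: subtract (36/11)·g_9 from b - 1 → 0
The remainder is 0, so this S-polynomial contributes no new basis element.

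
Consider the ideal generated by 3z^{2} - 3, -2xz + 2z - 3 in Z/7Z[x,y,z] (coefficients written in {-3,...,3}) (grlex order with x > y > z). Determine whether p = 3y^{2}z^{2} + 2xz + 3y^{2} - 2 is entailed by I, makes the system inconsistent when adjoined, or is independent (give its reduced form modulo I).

3y^{2}z^{2} + 2xz + 3y^{2} - 2 is independent of I; its normal form modulo I is -y^{2} + 2z + 2.

First compute the reduced Gröbner basis of I by Buchberger's algorithm.
f_1 = 3z^{2} - 3, LT = z^{2}.
f_2 = -2xz + 2z - 3, LT = xz.

S(f_1,f_2): lcm = xz^{2}. S = z^{2} - x + 2z.
  leading term z^{2}: subtract (-2)·f_1 from z^{2} - x + 2z → -x + 2z + 1
  leading term x: no divisor's leading term divides it; move -x to the remainder.
  leading term z: no divisor's leading term divides it; move 2z to the remainder.
  leading term 1: no divisor's leading term divides it; move 1 to the remainder.
  remainder -x + 2z + 1 ≠ 0; add h_3 = -x + 2z + 1 to the basis.

The other S-polynomials (S(f_1,h_3), S(f_2,h_3)) all reduce to 0 modulo the current basis, so we have a Gröbner basis.
Inter-reduce: drop elements whose leading term is divisible by another's, tail-reduce, and make monic.
Reduced Gröbner basis: {z^{2} - 1, x - 2z - 1}.
Label its elements g_1 = z^{2} - 1, g_2 = x - 2z - 1.

Reduce p = 3y^{2}z^{2} + 2xz + 3y^{2} - 2 modulo G:
  leading term y^{2}z^{2}: subtract (3y^{2})·g_1 from 3y^{2}z^{2} + 2xz + 3y^{2} - 2 → 2xz - y^{2} - 2
  leading term xz: subtract (2z)·g_2 from 2xz - y^{2} - 2 → -y^{2} - 3z^{2} + 2z - 2
  leading term y^{2}: no divisor's leading term divides it; move -y^{2} to the remainder.
  leading term z^{2}: subtract (-3)·g_1 from -3z^{2} + 2z - 2 → 2z + 2
  leading term z: no divisor's leading term divides it; move 2z to the remainder.
  leading term 1: no divisor's leading term divides it; move 2 to the remainder.
  normal form = -y^{2} + 2z + 2.
The normal form is nonzero, so p ∉ I. Since p minus its normal form lies in I, I + (p) = I + (r) where r = -y^{2} + 2z + 2; decide whether this ideal is the whole ring.
Run Buchberger on G together with r (pairs among the g_i already reduce to 0 since G is a Gröbner basis):
g_1 = z^{2} - 1, LT = z^{2}.
g_2 = x - 2z - 1, LT = x.
r = -y^{2} + 2z + 2, LT = y^{2}.

The S-polynomials (S(g_1,g_2), S(g_1,r), S(g_2,r)) all reduce to 0 modulo the current basis, so we have a Gröbner basis.
Inter-reduce: drop elements whose leading term is divisible by another's, tail-reduce, and make monic.
Reduced Gröbner basis: {y^{2} - 2z - 2, z^{2} - 1, x - 2z - 1}.
The reduced Gröbner basis of I + (p) is {y^{2} - 2z - 2, z^{2} - 1, x - 2z - 1} ≠ {1}, a proper ideal, so the enlarged system stays consistent: p is independent of I, with normal form -y^{2} + 2z + 2.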